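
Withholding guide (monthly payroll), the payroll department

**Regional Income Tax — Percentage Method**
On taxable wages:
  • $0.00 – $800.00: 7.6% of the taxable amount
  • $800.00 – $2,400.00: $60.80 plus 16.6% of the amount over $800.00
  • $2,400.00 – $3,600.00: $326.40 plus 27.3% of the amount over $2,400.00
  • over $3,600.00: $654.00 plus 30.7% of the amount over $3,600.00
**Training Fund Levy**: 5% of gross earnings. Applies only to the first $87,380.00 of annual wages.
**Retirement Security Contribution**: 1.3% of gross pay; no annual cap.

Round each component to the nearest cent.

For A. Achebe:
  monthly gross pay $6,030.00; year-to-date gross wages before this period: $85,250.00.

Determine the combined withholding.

$1,584.90

Regional Income Tax: taxable = $6,030.00
  $654.00 + 30.7% × ($6,030.00 − $3,600.00) = $654.00 + 30.7% × $2,430.00 = $1,400.01
Training Fund Levy: cap $87,380.00 − YTD $85,250.00 = $2,130.00 subject; 5% × $2,130.00 = $106.50
Retirement Security Contribution: 1.3% × $6,030.00 = $78.39
Total: $1,400.01 + $106.50 + $78.39 = $1,584.90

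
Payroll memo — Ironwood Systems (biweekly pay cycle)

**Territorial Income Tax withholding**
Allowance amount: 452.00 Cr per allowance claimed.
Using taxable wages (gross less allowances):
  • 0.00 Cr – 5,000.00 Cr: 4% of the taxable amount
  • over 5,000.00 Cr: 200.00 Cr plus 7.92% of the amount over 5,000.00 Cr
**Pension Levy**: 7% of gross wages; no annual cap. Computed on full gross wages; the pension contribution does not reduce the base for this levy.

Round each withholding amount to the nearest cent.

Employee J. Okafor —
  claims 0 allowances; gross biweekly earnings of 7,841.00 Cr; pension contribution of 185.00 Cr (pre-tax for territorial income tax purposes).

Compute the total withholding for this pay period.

Territorial Income Tax: taxable = 7,841.00 Cr − 185.00 Cr = 7,656.00 Cr
  200.00 Cr + 7.92% × (7,656.00 Cr − 5,000.00 Cr) = 200.00 Cr + 7.92% × 2,656.00 Cr = 410.36 Cr
Pension Levy: 7% × 7,841.00 Cr = 548.87 Cr
Total: 410.36 Cr + 548.87 Cr = 959.23 Cr

959.23 Cr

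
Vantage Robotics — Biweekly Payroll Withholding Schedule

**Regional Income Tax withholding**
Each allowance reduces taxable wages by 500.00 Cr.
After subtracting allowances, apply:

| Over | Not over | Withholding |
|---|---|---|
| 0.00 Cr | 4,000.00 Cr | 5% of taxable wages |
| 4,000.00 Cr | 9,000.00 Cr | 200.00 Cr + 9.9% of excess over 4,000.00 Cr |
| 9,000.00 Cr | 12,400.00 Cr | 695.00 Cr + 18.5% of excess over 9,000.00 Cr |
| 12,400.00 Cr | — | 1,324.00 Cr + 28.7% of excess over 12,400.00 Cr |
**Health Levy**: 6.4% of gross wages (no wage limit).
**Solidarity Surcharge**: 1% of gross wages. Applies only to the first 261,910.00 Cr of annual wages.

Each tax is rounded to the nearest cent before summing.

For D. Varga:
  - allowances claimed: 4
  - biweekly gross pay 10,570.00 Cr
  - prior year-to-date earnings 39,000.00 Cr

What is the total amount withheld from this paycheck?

Regional Income Tax: taxable = 10,570.00 Cr − 4×500.00 Cr = 8,570.00 Cr
  200.00 Cr + 9.9% × (8,570.00 Cr − 4,000.00 Cr) = 200.00 Cr + 9.9% × 4,570.00 Cr = 652.43 Cr
Health Levy: 6.4% × 10,570.00 Cr = 676.48 Cr
Solidarity Surcharge: 1% × 10,570.00 Cr = 105.70 Cr
Total: 652.43 Cr + 676.48 Cr + 105.70 Cr = 1,434.61 Cr

1,434.61 Cr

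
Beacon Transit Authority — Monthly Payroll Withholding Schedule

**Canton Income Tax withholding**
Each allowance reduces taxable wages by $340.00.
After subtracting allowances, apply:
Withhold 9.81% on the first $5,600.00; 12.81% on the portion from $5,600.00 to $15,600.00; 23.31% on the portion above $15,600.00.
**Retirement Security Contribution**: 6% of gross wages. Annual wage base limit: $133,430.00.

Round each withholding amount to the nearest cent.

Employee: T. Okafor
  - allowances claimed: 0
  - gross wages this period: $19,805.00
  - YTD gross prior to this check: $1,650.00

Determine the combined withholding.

$3,998.85

Canton Income Tax: taxable = $19,805.00
  $1,830.36 + 23.31% × ($19,805.00 − $15,600.00) = $1,830.36 + 23.31% × $4,205.00 = $2,810.55
Retirement Security Contribution: 6% × $19,805.00 = $1,188.30
Total: $2,810.55 + $1,188.30 = $3,998.85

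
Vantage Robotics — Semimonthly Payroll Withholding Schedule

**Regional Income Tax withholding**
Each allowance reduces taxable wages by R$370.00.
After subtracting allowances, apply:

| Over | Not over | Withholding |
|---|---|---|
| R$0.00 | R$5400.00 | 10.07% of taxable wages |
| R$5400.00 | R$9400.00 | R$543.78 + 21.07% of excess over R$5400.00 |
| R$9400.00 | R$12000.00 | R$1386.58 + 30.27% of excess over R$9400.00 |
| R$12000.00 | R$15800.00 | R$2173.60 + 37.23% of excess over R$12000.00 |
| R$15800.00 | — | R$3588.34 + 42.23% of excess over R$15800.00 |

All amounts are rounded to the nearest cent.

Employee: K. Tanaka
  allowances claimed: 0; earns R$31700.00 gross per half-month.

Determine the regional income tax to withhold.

R$10302.91

Regional Income Tax: taxable = R$31700.00
  R$3588.34 + 42.23% × (R$31700.00 − R$15800.00) = R$3588.34 + 42.23% × R$15900.00 = R$10302.91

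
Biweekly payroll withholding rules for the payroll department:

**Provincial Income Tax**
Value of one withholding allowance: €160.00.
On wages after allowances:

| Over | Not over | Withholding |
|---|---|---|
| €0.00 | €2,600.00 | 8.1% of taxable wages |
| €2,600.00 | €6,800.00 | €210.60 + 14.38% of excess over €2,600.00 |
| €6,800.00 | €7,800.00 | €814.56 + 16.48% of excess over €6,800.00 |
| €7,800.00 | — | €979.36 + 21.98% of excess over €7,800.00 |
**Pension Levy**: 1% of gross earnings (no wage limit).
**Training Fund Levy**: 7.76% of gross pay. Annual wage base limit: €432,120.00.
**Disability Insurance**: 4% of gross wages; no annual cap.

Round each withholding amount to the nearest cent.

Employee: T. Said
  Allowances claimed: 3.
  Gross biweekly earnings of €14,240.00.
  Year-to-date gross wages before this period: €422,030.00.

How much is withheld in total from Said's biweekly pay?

€3,784.35

Provincial Income Tax: taxable = €14,240.00 − 3×€160.00 = €13,760.00
  €979.36 + 21.98% × (€13,760.00 − €7,800.00) = €979.36 + 21.98% × €5,960.00 = €2,289.37
Pension Levy: 1% × €14,240.00 = €142.40
Training Fund Levy: cap €432,120.00 − YTD €422,030.00 = €10,090.00 subject; 7.76% × €10,090.00 = €782.98
Disability Insurance: 4% × €14,240.00 = €569.60
Total: €2,289.37 + €142.40 + €782.98 + €569.60 = €3,784.35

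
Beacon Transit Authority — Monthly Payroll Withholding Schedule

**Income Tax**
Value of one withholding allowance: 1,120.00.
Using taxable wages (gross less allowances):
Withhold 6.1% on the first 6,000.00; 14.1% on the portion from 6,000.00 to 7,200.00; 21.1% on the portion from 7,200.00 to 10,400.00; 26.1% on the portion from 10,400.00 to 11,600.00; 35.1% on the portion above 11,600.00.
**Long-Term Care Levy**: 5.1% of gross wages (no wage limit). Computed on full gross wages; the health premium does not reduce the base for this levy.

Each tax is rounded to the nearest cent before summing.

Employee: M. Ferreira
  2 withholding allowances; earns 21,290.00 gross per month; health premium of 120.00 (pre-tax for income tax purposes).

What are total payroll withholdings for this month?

5,182.22

Income Tax: taxable = 21,290.00 − 120.00 − 2×1,120.00 = 18,930.00
  1,523.60 + 35.1% × (18,930.00 − 11,600.00) = 1,523.60 + 35.1% × 7,330.00 = 4,096.43
Long-Term Care Levy: 5.1% × 21,290.00 = 1,085.79
Total: 4,096.43 + 1,085.79 = 5,182.22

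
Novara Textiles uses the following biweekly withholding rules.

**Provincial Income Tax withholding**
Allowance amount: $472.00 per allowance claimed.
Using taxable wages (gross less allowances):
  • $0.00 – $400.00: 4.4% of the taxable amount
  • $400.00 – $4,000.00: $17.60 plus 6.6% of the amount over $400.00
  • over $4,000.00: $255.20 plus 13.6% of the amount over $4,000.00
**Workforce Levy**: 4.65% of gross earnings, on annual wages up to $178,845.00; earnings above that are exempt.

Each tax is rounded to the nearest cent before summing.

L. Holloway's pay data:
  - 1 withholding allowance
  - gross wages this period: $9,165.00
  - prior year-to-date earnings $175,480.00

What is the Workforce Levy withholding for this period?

Workforce Levy: cap $178,845.00 − YTD $175,480.00 = $3,365.00 subject; 4.65% × $3,365.00 = $156.47

$156.47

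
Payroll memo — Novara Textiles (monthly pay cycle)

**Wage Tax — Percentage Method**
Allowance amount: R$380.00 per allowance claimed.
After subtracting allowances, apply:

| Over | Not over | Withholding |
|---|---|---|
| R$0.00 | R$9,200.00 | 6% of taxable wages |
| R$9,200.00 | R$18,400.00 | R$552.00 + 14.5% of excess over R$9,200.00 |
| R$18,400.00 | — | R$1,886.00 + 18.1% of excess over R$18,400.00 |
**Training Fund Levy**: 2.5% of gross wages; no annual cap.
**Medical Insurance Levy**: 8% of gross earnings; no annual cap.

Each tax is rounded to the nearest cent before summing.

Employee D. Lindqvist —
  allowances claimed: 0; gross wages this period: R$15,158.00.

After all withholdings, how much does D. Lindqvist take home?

R$12,150.50

Wage Tax: taxable = R$15,158.00
  R$552.00 + 14.5% × (R$15,158.00 − R$9,200.00) = R$552.00 + 14.5% × R$5,958.00 = R$1,415.91
Training Fund Levy: 2.5% × R$15,158.00 = R$378.95
Medical Insurance Levy: 8% × R$15,158.00 = R$1,212.64
Total withheld: R$1,415.91 + R$378.95 + R$1,212.64 = R$3,007.50
Net pay: R$15,158.00 − R$3,007.50 = R$12,150.50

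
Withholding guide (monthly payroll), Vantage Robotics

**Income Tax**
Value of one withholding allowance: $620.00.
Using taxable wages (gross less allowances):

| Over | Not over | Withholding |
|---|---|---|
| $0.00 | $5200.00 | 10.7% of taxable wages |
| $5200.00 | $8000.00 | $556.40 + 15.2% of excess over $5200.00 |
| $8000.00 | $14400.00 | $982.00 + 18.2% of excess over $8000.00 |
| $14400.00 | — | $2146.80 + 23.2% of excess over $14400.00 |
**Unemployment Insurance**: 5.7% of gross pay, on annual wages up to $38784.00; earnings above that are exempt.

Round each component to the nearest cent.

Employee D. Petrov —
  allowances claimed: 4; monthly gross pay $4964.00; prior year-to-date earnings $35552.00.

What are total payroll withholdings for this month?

$450.01

Income Tax: taxable = $4964.00 − 4×$620.00 = $2484.00
  10.7% × $2484.00 = $265.79
Unemployment Insurance: cap $38784.00 − YTD $35552.00 = $3232.00 subject; 5.7% × $3232.00 = $184.22
Total: $265.79 + $184.22 = $450.01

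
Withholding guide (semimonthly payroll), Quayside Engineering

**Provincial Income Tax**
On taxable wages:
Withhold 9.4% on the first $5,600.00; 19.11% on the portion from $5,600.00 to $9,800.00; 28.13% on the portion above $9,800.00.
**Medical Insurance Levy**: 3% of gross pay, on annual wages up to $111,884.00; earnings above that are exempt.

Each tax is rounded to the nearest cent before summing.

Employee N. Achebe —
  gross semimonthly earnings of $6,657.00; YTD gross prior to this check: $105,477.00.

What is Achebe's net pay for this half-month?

$5,736.40

Provincial Income Tax: taxable = $6,657.00
  $526.40 + 19.11% × ($6,657.00 − $5,600.00) = $526.40 + 19.11% × $1,057.00 = $728.39
Medical Insurance Levy: cap $111,884.00 − YTD $105,477.00 = $6,407.00 subject; 3% × $6,407.00 = $192.21
Total withheld: $728.39 + $192.21 = $920.60
Net pay: $6,657.00 − $920.60 = $5,736.40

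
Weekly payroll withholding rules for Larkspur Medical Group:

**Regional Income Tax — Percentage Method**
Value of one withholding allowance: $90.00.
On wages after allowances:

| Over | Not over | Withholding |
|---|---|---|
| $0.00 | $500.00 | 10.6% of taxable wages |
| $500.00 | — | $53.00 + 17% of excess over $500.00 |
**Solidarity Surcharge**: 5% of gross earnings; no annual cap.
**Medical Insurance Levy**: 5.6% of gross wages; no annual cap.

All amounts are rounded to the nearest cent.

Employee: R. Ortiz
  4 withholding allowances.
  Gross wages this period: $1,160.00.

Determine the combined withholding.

Regional Income Tax: taxable = $1,160.00 − 4×$90.00 = $800.00
  $53.00 + 17% × ($800.00 − $500.00) = $53.00 + 17% × $300.00 = $104.00
Solidarity Surcharge: 5% × $1,160.00 = $58.00
Medical Insurance Levy: 5.6% × $1,160.00 = $64.96
Total: $104.00 + $58.00 + $64.96 = $226.96

$226.96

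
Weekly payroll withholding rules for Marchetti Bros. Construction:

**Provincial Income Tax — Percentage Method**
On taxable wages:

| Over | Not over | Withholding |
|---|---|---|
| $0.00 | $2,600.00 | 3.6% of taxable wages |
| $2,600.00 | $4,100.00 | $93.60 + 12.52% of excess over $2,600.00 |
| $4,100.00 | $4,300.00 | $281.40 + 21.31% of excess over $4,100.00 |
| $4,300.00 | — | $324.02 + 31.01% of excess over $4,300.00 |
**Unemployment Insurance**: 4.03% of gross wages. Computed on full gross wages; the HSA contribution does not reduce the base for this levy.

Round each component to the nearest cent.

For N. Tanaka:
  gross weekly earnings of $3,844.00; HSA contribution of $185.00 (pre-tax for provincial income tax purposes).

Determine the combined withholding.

$381.10

Provincial Income Tax: taxable = $3,844.00 − $185.00 = $3,659.00
  $93.60 + 12.52% × ($3,659.00 − $2,600.00) = $93.60 + 12.52% × $1,059.00 = $226.19
Unemployment Insurance: 4.03% × $3,844.00 = $154.91
Total: $226.19 + $154.91 = $381.10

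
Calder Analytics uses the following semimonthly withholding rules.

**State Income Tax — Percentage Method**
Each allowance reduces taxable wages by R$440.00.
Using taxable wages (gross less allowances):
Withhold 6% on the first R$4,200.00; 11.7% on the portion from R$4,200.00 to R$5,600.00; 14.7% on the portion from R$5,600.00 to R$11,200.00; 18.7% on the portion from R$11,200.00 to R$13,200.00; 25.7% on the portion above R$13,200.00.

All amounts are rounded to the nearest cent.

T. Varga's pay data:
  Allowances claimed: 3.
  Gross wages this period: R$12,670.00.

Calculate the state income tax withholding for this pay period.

State Income Tax: taxable = R$12,670.00 − 3×R$440.00 = R$11,350.00
  R$1,239.00 + 18.7% × (R$11,350.00 − R$11,200.00) = R$1,239.00 + 18.7% × R$150.00 = R$1,267.05

R$1,267.05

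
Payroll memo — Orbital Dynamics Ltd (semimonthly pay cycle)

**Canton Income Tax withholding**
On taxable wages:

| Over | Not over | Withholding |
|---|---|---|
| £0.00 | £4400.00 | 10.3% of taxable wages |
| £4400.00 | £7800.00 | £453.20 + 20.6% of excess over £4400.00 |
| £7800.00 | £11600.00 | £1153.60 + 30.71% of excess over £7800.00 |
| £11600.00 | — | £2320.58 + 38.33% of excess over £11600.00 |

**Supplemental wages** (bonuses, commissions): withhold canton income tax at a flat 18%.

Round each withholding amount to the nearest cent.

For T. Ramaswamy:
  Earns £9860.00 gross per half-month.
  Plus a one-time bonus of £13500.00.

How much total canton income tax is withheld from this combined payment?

Canton Income Tax: taxable = £9860.00
  £1153.60 + 30.71% × (£9860.00 − £7800.00) = £1153.60 + 30.71% × £2060.00 = £1786.23
Supplemental (18% flat on bonus): 18% × £13500.00 = £2430.00
Total canton income tax: £1786.23 + £2430.00 = £4216.23

£4216.23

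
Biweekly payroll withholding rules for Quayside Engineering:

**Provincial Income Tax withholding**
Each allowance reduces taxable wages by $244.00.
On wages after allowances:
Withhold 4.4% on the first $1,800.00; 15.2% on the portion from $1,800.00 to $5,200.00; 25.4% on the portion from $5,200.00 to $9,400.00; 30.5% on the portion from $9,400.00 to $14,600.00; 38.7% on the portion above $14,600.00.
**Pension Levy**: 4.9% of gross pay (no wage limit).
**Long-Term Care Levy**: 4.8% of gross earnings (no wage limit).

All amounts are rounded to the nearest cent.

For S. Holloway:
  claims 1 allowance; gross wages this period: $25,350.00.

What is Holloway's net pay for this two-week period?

$15,576.43

Provincial Income Tax: taxable = $25,350.00 − 1×$244.00 = $25,106.00
  $3,248.80 + 38.7% × ($25,106.00 − $14,600.00) = $3,248.80 + 38.7% × $10,506.00 = $7,314.62
Pension Levy: 4.9% × $25,350.00 = $1,242.15
Long-Term Care Levy: 4.8% × $25,350.00 = $1,216.80
Total withheld: $7,314.62 + $1,242.15 + $1,216.80 = $9,773.57
Net pay: $25,350.00 − $9,773.57 = $15,576.43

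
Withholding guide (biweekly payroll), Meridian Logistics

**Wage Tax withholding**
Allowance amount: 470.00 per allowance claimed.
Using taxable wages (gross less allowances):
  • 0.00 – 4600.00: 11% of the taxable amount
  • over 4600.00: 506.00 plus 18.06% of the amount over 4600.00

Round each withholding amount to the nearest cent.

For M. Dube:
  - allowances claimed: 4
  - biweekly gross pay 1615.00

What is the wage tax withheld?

0.00

Wage Tax: taxable = 1615.00 − 4×470.00 = -265.00
  Taxable ≤ 0 → 0.00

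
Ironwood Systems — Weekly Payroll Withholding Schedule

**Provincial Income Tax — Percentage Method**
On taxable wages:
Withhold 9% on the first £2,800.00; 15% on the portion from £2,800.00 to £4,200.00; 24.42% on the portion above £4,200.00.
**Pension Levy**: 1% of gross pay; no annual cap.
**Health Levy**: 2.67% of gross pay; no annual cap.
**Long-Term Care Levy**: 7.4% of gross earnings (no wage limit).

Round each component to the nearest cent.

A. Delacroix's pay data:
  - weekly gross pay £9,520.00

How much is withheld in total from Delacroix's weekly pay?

Provincial Income Tax: taxable = £9,520.00
  £462.00 + 24.42% × (£9,520.00 − £4,200.00) = £462.00 + 24.42% × £5,320.00 = £1,761.14
Pension Levy: 1% × £9,520.00 = £95.20
Health Levy: 2.67% × £9,520.00 = £254.18
Long-Term Care Levy: 7.4% × £9,520.00 = £704.48
Total: £1,761.14 + £95.20 + £254.18 + £704.48 = £2,815.00

£2,815.00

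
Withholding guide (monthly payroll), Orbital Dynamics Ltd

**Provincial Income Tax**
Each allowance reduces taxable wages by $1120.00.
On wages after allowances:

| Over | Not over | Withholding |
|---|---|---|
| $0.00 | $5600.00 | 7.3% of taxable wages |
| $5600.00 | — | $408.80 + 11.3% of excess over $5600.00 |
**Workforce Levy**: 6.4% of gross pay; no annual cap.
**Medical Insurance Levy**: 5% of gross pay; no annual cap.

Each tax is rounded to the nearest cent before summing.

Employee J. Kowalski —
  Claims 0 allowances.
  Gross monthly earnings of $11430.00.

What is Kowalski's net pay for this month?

$9059.39

Provincial Income Tax: taxable = $11430.00
  $408.80 + 11.3% × ($11430.00 − $5600.00) = $408.80 + 11.3% × $5830.00 = $1067.59
Workforce Levy: 6.4% × $11430.00 = $731.52
Medical Insurance Levy: 5% × $11430.00 = $571.50
Total withheld: $1067.59 + $731.52 + $571.50 = $2370.61
Net pay: $11430.00 − $2370.61 = $9059.39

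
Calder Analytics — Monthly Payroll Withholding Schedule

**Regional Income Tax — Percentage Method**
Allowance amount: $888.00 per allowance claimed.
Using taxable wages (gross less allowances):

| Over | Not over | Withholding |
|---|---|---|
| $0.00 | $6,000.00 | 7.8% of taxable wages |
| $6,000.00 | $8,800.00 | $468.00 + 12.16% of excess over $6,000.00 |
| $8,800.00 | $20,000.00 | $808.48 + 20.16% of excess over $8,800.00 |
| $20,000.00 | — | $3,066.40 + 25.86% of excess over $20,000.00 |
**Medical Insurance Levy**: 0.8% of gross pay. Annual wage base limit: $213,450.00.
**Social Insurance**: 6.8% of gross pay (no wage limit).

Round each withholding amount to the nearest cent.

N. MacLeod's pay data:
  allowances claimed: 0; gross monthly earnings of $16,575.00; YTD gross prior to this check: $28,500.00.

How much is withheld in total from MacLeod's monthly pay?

Regional Income Tax: taxable = $16,575.00
  $808.48 + 20.16% × ($16,575.00 − $8,800.00) = $808.48 + 20.16% × $7,775.00 = $2,375.92
Medical Insurance Levy: 0.8% × $16,575.00 = $132.60
Social Insurance: 6.8% × $16,575.00 = $1,127.10
Total: $2,375.92 + $132.60 + $1,127.10 = $3,635.62

$3,635.62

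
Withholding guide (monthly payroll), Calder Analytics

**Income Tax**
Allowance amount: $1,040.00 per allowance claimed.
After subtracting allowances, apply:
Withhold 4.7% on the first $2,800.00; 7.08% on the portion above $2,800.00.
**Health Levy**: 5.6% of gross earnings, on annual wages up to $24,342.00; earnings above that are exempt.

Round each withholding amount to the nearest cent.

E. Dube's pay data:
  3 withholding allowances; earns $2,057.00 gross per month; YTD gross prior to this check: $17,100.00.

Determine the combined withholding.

Income Tax: taxable = $2,057.00 − 3×$1,040.00 = $-1,063.00
  Taxable ≤ 0 → $0.00
Health Levy: 5.6% × $2,057.00 = $115.19
Total: $0.00 + $115.19 = $115.19

$115.19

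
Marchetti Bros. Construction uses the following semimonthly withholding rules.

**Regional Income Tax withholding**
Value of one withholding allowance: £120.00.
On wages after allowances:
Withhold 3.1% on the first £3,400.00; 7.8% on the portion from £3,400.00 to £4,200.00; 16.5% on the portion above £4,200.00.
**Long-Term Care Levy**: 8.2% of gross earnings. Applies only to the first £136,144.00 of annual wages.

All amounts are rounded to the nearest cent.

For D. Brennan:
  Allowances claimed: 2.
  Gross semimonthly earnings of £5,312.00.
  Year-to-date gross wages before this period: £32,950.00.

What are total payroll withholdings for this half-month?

£747.26

Regional Income Tax: taxable = £5,312.00 − 2×£120.00 = £5,072.00
  £167.80 + 16.5% × (£5,072.00 − £4,200.00) = £167.80 + 16.5% × £872.00 = £311.68
Long-Term Care Levy: 8.2% × £5,312.00 = £435.58
Total: £311.68 + £435.58 = £747.26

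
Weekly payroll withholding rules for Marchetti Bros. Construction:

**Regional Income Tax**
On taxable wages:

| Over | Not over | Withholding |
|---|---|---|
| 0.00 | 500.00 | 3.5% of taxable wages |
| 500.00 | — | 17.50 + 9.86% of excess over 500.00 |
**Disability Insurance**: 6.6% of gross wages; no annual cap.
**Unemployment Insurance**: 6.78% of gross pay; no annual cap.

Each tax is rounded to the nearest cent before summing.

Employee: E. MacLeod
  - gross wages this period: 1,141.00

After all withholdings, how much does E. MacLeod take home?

907.63

Regional Income Tax: taxable = 1,141.00
  17.50 + 9.86% × (1,141.00 − 500.00) = 17.50 + 9.86% × 641.00 = 80.70
Disability Insurance: 6.6% × 1,141.00 = 75.31
Unemployment Insurance: 6.78% × 1,141.00 = 77.36
Total withheld: 80.70 + 75.31 + 77.36 = 233.37
Net pay: 1,141.00 − 233.37 = 907.63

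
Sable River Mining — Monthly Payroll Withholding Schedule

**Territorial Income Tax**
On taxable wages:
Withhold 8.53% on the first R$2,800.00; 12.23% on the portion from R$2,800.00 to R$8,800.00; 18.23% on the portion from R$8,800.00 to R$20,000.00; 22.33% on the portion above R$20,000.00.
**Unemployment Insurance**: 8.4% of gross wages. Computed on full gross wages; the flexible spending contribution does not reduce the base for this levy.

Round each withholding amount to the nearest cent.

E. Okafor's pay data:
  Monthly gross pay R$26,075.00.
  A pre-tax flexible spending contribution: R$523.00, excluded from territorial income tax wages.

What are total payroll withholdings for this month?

R$6,444.46

Territorial Income Tax: taxable = R$26,075.00 − R$523.00 = R$25,552.00
  R$3,014.40 + 22.33% × (R$25,552.00 − R$20,000.00) = R$3,014.40 + 22.33% × R$5,552.00 = R$4,254.16
Unemployment Insurance: 8.4% × R$26,075.00 = R$2,190.30
Total: R$4,254.16 + R$2,190.30 = R$6,444.46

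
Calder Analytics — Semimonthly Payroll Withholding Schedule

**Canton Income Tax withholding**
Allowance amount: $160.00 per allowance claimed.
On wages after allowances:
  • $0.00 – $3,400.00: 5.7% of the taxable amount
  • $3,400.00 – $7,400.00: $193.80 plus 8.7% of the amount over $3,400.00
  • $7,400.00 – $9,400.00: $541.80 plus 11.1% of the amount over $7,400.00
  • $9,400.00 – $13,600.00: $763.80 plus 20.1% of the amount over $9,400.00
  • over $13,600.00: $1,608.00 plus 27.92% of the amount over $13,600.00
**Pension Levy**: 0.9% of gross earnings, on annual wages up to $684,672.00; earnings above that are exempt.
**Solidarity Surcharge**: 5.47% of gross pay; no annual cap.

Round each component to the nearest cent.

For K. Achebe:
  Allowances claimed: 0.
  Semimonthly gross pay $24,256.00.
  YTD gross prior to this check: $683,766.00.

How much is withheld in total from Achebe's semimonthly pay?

Canton Income Tax: taxable = $24,256.00
  $1,608.00 + 27.92% × ($24,256.00 − $13,600.00) = $1,608.00 + 27.92% × $10,656.00 = $4,583.16
Pension Levy: cap $684,672.00 − YTD $683,766.00 = $906.00 subject; 0.9% × $906.00 = $8.15
Solidarity Surcharge: 5.47% × $24,256.00 = $1,326.80
Total: $4,583.16 + $8.15 + $1,326.80 = $5,918.11

$5,918.11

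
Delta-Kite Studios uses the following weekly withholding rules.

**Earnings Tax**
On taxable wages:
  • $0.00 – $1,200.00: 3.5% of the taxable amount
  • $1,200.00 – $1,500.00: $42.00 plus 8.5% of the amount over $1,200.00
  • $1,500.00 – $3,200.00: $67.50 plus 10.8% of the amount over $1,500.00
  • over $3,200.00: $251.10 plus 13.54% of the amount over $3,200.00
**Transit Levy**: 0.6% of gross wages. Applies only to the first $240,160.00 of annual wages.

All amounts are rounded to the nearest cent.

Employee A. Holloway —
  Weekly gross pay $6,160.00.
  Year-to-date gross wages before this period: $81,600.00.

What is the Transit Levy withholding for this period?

$36.96

Transit Levy: 0.6% × $6,160.00 = $36.96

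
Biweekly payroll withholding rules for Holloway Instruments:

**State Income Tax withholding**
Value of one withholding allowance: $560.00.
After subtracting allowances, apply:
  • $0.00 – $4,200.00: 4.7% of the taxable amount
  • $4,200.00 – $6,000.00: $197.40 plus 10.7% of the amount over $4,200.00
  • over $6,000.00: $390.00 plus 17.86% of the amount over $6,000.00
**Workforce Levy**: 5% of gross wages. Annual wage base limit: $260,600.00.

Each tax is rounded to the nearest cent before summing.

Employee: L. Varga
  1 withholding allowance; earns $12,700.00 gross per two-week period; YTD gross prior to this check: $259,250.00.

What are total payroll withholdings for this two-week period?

$1,554.10

State Income Tax: taxable = $12,700.00 − 1×$560.00 = $12,140.00
  $390.00 + 17.86% × ($12,140.00 − $6,000.00) = $390.00 + 17.86% × $6,140.00 = $1,486.60
Workforce Levy: cap $260,600.00 − YTD $259,250.00 = $1,350.00 subject; 5% × $1,350.00 = $67.50
Total: $1,486.60 + $67.50 = $1,554.10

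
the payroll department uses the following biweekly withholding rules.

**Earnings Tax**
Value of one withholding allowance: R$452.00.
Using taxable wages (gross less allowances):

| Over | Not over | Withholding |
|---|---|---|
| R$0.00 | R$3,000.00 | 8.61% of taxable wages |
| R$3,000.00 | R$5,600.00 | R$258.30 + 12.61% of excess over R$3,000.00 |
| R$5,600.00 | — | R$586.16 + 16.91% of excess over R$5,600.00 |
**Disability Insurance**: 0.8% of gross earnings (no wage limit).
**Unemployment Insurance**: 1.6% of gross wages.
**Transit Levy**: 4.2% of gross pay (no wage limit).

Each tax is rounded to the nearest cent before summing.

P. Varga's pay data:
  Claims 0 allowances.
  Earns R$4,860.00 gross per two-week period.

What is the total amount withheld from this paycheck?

Earnings Tax: taxable = R$4,860.00
  R$258.30 + 12.61% × (R$4,860.00 − R$3,000.00) = R$258.30 + 12.61% × R$1,860.00 = R$492.85
Disability Insurance: 0.8% × R$4,860.00 = R$38.88
Unemployment Insurance: 1.6% × R$4,860.00 = R$77.76
Transit Levy: 4.2% × R$4,860.00 = R$204.12
Total: R$492.85 + R$38.88 + R$77.76 + R$204.12 = R$813.61

R$813.61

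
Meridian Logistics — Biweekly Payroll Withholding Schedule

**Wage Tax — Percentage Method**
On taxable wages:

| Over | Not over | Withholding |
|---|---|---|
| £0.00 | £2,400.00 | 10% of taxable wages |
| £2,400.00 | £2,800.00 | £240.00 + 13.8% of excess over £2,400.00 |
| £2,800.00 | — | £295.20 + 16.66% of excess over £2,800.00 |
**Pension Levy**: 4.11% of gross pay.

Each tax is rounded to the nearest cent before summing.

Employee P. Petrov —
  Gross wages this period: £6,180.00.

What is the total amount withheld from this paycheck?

£1,112.31

Wage Tax: taxable = £6,180.00
  £295.20 + 16.66% × (£6,180.00 − £2,800.00) = £295.20 + 16.66% × £3,380.00 = £858.31
Pension Levy: 4.11% × £6,180.00 = £254.00
Total: £858.31 + £254.00 = £1,112.31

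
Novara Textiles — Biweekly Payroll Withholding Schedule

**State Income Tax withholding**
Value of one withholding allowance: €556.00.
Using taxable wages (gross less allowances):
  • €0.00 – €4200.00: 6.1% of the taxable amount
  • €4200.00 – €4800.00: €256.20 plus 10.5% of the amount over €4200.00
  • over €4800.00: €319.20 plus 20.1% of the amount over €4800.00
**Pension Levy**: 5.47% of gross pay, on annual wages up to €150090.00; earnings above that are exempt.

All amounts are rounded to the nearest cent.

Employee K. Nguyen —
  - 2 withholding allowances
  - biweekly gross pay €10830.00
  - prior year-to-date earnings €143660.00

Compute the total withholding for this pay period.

€1659.44

State Income Tax: taxable = €10830.00 − 2×€556.00 = €9718.00
  €319.20 + 20.1% × (€9718.00 − €4800.00) = €319.20 + 20.1% × €4918.00 = €1307.72
Pension Levy: cap €150090.00 − YTD €143660.00 = €6430.00 subject; 5.47% × €6430.00 = €351.72
Total: €1307.72 + €351.72 = €1659.44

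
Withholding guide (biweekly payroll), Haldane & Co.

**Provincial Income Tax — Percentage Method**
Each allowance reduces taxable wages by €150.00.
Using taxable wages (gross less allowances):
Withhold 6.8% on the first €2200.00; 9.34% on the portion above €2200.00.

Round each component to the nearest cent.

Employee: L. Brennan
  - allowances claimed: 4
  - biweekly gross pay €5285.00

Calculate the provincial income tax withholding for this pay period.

€381.70

Provincial Income Tax: taxable = €5285.00 − 4×€150.00 = €4685.00
  €149.60 + 9.34% × (€4685.00 − €2200.00) = €149.60 + 9.34% × €2485.00 = €381.70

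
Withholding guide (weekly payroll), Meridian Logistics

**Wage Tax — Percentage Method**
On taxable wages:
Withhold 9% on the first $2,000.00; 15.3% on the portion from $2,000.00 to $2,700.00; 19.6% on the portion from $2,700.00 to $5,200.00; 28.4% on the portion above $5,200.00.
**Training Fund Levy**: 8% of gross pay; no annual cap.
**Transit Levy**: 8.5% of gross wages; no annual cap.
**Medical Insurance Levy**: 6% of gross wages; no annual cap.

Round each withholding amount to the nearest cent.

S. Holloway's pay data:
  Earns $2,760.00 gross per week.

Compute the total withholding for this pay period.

Wage Tax: taxable = $2,760.00
  $287.10 + 19.6% × ($2,760.00 − $2,700.00) = $287.10 + 19.6% × $60.00 = $298.86
Training Fund Levy: 8% × $2,760.00 = $220.80
Transit Levy: 8.5% × $2,760.00 = $234.60
Medical Insurance Levy: 6% × $2,760.00 = $165.60
Total: $298.86 + $220.80 + $234.60 + $165.60 = $919.86

$919.86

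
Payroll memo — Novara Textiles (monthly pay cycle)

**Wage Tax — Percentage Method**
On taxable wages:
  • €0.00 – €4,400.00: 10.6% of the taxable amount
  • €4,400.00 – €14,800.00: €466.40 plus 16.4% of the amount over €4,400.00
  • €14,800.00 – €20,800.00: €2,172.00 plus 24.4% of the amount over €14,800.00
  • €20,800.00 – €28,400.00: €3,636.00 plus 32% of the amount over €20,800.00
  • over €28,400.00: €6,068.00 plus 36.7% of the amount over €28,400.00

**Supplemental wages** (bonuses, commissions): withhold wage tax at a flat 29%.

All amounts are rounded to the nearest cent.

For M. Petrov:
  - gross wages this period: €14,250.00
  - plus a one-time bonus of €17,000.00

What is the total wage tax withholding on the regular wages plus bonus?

Wage Tax: taxable = €14,250.00
  €466.40 + 16.4% × (€14,250.00 − €4,400.00) = €466.40 + 16.4% × €9,850.00 = €2,081.80
Supplemental (29% flat on bonus): 29% × €17,000.00 = €4,930.00
Total wage tax: €2,081.80 + €4,930.00 = €7,011.80

€7,011.80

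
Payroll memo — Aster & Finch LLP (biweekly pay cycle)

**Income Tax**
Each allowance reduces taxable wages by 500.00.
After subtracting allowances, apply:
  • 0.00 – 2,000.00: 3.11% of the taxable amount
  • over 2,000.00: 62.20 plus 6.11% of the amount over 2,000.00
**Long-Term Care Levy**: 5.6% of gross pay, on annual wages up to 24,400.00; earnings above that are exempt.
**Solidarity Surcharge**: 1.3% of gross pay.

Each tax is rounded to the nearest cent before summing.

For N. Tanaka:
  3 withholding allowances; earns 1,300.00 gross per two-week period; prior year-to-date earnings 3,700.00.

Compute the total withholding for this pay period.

Income Tax: taxable = 1,300.00 − 3×500.00 = -200.00
  Taxable ≤ 0 → 0.00
Long-Term Care Levy: 5.6% × 1,300.00 = 72.80
Solidarity Surcharge: 1.3% × 1,300.00 = 16.90
Total: 0.00 + 72.80 + 16.90 = 89.70

89.70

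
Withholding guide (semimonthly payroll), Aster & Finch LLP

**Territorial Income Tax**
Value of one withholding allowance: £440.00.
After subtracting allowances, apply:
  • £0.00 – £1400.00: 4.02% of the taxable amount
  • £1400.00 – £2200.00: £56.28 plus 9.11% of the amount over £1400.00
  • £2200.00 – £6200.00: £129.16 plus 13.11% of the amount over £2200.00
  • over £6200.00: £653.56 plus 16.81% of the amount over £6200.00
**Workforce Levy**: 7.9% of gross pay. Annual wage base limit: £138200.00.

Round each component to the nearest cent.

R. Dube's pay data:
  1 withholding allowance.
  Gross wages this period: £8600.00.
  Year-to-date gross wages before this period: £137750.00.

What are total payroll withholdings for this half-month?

£1018.59

Territorial Income Tax: taxable = £8600.00 − 1×£440.00 = £8160.00
  £653.56 + 16.81% × (£8160.00 − £6200.00) = £653.56 + 16.81% × £1960.00 = £983.04
Workforce Levy: cap £138200.00 − YTD £137750.00 = £450.00 subject; 7.9% × £450.00 = £35.55
Total: £983.04 + £35.55 = £1018.59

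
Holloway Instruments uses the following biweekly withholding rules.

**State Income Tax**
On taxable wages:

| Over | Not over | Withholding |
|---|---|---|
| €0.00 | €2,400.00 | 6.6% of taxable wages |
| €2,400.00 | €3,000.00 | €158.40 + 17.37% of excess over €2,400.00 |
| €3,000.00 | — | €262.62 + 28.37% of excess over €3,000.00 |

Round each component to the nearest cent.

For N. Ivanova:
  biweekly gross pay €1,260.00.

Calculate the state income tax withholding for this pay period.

€83.16

State Income Tax: taxable = €1,260.00
  6.6% × €1,260.00 = €83.16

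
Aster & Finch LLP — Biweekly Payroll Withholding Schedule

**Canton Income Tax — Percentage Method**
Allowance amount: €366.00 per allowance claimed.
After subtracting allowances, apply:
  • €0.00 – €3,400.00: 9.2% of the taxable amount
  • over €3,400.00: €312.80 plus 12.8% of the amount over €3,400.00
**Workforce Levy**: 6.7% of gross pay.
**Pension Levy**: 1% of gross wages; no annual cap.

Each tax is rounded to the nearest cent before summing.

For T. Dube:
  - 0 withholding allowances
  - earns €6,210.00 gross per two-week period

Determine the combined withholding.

Canton Income Tax: taxable = €6,210.00
  €312.80 + 12.8% × (€6,210.00 − €3,400.00) = €312.80 + 12.8% × €2,810.00 = €672.48
Workforce Levy: 6.7% × €6,210.00 = €416.07
Pension Levy: 1% × €6,210.00 = €62.10
Total: €672.48 + €416.07 + €62.10 = €1,150.65

€1,150.65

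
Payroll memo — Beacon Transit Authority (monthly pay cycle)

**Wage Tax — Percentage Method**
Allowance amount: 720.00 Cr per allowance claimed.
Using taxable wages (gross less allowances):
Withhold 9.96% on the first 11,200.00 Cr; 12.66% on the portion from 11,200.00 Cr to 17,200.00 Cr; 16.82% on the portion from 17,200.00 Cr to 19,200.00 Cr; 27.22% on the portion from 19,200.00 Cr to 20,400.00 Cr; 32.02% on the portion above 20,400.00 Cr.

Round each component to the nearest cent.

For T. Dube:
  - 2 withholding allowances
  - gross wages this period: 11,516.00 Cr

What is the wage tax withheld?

1,003.57 Cr

Wage Tax: taxable = 11,516.00 Cr − 2×720.00 Cr = 10,076.00 Cr
  9.96% × 10,076.00 Cr = 1,003.57 Cr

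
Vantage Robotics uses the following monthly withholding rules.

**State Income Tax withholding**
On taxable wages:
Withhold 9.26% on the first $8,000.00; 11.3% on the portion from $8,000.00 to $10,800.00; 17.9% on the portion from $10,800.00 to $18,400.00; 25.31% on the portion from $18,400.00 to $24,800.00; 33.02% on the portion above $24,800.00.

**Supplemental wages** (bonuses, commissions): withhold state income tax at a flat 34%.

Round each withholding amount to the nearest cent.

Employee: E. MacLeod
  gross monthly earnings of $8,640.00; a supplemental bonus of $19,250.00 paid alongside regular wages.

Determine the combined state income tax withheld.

State Income Tax: taxable = $8,640.00
  $740.80 + 11.3% × ($8,640.00 − $8,000.00) = $740.80 + 11.3% × $640.00 = $813.12
Supplemental (34% flat on bonus): 34% × $19,250.00 = $6,545.00
Total state income tax: $813.12 + $6,545.00 = $7,358.12

$7,358.12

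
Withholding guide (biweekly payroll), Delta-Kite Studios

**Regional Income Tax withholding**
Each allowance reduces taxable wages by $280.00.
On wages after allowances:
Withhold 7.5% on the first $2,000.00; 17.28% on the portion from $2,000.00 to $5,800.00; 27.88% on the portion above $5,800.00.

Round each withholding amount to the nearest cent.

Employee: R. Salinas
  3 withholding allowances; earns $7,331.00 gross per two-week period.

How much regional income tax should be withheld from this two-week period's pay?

$999.29

Regional Income Tax: taxable = $7,331.00 − 3×$280.00 = $6,491.00
  $806.64 + 27.88% × ($6,491.00 − $5,800.00) = $806.64 + 27.88% × $691.00 = $999.29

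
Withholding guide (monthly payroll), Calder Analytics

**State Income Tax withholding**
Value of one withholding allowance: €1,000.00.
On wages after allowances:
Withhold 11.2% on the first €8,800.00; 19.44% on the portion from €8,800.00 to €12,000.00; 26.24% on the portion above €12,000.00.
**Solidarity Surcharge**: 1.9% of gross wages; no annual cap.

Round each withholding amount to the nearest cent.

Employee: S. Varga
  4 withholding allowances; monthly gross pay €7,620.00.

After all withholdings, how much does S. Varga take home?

State Income Tax: taxable = €7,620.00 − 4×€1,000.00 = €3,620.00
  11.2% × €3,620.00 = €405.44
Solidarity Surcharge: 1.9% × €7,620.00 = €144.78
Total withheld: €405.44 + €144.78 = €550.22
Net pay: €7,620.00 − €550.22 = €7,069.78

€7,069.78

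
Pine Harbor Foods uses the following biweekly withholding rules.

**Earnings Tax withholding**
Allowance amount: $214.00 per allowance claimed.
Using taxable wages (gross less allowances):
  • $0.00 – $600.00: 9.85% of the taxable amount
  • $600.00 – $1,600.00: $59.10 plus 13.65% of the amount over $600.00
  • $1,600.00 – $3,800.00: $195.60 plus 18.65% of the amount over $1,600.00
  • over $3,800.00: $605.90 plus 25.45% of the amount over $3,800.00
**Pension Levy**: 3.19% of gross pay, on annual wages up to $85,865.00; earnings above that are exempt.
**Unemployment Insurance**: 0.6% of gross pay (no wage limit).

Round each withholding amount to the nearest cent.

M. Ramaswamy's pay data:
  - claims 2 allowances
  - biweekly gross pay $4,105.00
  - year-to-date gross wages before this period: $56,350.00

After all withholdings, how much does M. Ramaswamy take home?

Earnings Tax: taxable = $4,105.00 − 2×$214.00 = $3,677.00
  $195.60 + 18.65% × ($3,677.00 − $1,600.00) = $195.60 + 18.65% × $2,077.00 = $582.96
Pension Levy: 3.19% × $4,105.00 = $130.95
Unemployment Insurance: 0.6% × $4,105.00 = $24.63
Total withheld: $582.96 + $130.95 + $24.63 = $738.54
Net pay: $4,105.00 − $738.54 = $3,366.46

$3,366.46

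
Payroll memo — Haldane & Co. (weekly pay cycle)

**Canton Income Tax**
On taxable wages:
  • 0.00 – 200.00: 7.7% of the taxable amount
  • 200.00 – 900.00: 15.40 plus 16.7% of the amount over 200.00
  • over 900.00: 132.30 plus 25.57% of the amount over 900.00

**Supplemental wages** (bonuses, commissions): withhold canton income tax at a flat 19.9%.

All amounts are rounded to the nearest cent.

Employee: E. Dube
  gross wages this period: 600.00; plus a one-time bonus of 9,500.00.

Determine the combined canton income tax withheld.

1,972.70

Canton Income Tax: taxable = 600.00
  15.40 + 16.7% × (600.00 − 200.00) = 15.40 + 16.7% × 400.00 = 82.20
Supplemental (19.9% flat on bonus): 19.9% × 9,500.00 = 1,890.50
Total canton income tax: 82.20 + 1,890.50 = 1,972.70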